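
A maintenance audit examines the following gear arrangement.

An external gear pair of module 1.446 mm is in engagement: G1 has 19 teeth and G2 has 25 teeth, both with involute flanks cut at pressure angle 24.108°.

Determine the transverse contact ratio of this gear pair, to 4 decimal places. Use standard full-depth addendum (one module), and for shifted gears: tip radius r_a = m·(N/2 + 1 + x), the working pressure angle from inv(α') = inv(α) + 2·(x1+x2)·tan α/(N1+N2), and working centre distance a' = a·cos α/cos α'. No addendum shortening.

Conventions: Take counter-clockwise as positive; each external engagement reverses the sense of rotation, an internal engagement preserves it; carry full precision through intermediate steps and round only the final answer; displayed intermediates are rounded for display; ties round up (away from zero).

1.4475

single-mesh involute tooth geometry (19T engaging 25T at module 1.446)
base radii: r_b1 = 12.538820, r_b2 = 16.498447
tip radii: r_a1 = 15.183000, r_a2 = 19.521000
no profile shift: α' = α, a' = a
action lengths: √(r_a1²−r_b1²) = 8.561629, √(r_a2²−r_b2²) = 10.434112
base pitch p_b = π·m·cos α = 4.146512
CR = (8.561629 + 10.434112 − 31.812000·sin 24.10800°)/4.146512 = 1.447452
contact ratio ≈ 1.4475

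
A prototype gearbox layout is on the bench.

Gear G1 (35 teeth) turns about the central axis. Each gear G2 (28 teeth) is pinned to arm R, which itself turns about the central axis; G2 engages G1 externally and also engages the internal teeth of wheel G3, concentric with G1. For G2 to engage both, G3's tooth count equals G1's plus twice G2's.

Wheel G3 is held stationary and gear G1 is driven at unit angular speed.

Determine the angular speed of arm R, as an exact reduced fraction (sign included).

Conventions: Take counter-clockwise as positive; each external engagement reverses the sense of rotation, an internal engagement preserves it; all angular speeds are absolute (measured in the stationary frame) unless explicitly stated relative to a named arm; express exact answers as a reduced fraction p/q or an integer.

planetary set (35T centre, 28T on arm, 91T internal) — Willis relation
ring teeth: 35 + 2·28 = 91
35(ω_sun−ω_arm) = −91(ω_ring−ω_arm),  ω_ring = 0, ω_sun = 1
35(1−ω_arm) = −91(0−ω_arm)  ⇒  126·ω_arm = 35  ⇒  ω_arm = 5/18
exact speed ratio = 5/18

5/18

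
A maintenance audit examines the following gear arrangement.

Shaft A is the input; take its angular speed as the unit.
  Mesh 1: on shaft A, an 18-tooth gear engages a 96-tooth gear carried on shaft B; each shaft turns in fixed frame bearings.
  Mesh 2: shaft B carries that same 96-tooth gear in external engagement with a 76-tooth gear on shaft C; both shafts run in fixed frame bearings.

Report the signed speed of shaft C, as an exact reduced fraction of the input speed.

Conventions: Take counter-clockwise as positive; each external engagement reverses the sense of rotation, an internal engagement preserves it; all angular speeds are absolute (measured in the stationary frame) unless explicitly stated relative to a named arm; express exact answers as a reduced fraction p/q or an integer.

2-mesh fixed-axis compound train (all bearings frame-fixed)
mesh 1 [18T→96T]: |ω|/ω_in = 1×18/96 = 3/16, sense flips to −
mesh 2 [96T→76T]: |ω|/ω_in = (3/16)×96/76 = 9/38, sense flips to +
signed output speed (× input speed) = 9/38

9/38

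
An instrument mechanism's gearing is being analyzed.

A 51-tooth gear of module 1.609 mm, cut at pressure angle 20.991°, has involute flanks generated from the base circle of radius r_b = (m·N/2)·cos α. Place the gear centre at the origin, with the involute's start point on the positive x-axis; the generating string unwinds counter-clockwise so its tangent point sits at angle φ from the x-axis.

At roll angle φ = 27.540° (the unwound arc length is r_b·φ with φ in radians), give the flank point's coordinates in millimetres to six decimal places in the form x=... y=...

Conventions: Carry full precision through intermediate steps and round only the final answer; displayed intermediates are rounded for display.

x=42.479453 y=1.385510

recognized (one wheel, involute flank): single-mesh tooth geometry, m = 1.609, N = 51
pitch radius r_p = m·N/2 = 1.609·51/2 = 41.029500
base radius r_b = r_p·cos α = 41.029500·cos 20.991° = 38.306647
roll angle φ = 27.540° = 0.48066368 rad
x = r_b·(cos φ + φ·sin φ) = 42.479453
y = r_b·(sin φ − φ·cos φ) = 1.385510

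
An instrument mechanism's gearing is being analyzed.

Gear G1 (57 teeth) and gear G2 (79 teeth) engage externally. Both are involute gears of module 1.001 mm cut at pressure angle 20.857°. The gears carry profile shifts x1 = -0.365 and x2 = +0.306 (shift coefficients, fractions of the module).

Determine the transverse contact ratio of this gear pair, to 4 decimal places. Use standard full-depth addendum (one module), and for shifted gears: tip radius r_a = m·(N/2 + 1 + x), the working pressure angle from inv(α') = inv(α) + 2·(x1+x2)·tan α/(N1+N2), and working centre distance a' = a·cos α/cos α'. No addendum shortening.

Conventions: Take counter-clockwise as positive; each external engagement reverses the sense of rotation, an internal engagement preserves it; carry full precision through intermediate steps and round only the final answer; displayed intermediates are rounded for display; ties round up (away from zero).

1.7600

topology: single-mesh involute geometry — m = 1.001, 57T/79T pair
base radii: r_b1 = 26.659083, r_b2 = 36.948553
tip radii: r_a1 = 29.164135, r_a2 = 40.846806
inv(α') = inv(20.857°) + 2·(-0.365+0.306)·tan α/(57+79) = 0.01664929  ⇒  α' = 20.72562°
a' = a·cos α / cos α' = 68.0680·cos 20.857°/cos 20.72562° = 68.008763
action lengths: √(r_a1²−r_b1²) = 11.825400, √(r_a2²−r_b2²) = 17.414533
base pitch p_b = π·m·cos α = 2.938666
CR = (11.825400 + 17.414533 − 68.008763·sin 20.72562°)/2.938666 = 1.760017
contact ratio ≈ 1.7600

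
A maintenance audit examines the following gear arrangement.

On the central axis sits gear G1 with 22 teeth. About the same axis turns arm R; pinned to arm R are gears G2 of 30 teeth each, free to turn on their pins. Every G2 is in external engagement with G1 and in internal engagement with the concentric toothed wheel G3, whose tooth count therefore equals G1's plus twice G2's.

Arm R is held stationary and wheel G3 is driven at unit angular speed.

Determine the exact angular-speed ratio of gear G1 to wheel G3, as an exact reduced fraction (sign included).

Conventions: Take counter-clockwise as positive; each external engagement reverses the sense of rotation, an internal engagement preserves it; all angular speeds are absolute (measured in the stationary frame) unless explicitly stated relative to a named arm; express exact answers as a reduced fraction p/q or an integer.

topology: planetary set — G1 22T / G2 30T / G3 82T, arm = carrier (Willis)
ring teeth: 22 + 2·30 = 82
22(ω_sun−ω_arm) = −82(ω_ring−ω_arm),  ω_arm = 0, ω_ring = 1
ω_sun = 0 − (82/22)(1−0) = -41/11
ω_out/ω_in = -41/11

-41/11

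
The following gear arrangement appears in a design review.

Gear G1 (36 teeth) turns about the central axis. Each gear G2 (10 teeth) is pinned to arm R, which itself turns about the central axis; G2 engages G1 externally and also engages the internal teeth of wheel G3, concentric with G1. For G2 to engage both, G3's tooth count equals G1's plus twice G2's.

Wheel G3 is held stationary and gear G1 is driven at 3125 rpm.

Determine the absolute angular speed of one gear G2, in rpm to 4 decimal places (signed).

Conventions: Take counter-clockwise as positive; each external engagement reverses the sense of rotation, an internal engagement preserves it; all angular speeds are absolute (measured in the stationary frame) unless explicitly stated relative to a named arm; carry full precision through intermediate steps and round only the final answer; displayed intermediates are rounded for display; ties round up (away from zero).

-5625.0000 rpm

topology: planetary set — G1 36T / G2 10T / G3 56T, arm = carrier (Willis)
normalise by the input: solve with ω_sun = 1, then scale by 3125 rpm
ring teeth: 36 + 2·10 = 56
36(ω_sun−ω_arm) = −56(ω_ring−ω_arm),  ω_ring = 0, ω_sun = 1
36(1−ω_arm) = −56(0−ω_arm)  ⇒  92·ω_arm = 36  ⇒  ω_arm = 9/23
sun–planet mesh: 36·(1−9/23) = −10·(ω_p−ω_arm)  ⇒  ω_p−ω_arm = -252/115
ω_p = 9/23 − 252/115 = -9/5
scale: ω_p = -9/5 × 3125 rpm = -5625.0000 rpm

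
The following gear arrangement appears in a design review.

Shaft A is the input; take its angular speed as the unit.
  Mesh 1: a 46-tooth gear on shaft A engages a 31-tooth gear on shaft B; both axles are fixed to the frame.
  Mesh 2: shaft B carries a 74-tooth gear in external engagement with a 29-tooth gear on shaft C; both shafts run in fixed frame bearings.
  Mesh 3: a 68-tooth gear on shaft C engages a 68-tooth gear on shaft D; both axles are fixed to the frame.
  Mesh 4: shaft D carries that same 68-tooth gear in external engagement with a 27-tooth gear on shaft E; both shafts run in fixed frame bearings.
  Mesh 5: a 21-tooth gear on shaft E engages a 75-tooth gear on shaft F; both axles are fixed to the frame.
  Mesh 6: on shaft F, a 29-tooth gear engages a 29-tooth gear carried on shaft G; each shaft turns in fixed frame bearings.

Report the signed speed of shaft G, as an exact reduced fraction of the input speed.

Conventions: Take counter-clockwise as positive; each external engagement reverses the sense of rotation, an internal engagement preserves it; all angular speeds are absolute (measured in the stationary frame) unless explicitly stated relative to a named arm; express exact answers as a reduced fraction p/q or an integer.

1620304/606825

6-mesh fixed-axis compound train (all bearings frame-fixed)
mesh 1 [46T→31T]: |ω|/ω_in = 1×46/31 = 46/31, sense flips to −
mesh 2 [74T→29T]: |ω|/ω_in = (46/31)×74/29 = 3404/899, sense flips to +
mesh 3 [68T→68T]: |ω|/ω_in = (3404/899)×68/68 = 3404/899, sense flips to −
mesh 4 [68T→27T]: |ω|/ω_in = (3404/899)×68/27 = 231472/24273, sense flips to +
mesh 5 [21T→75T]: |ω|/ω_in = (231472/24273)×21/75 = 1620304/606825, sense flips to −
mesh 6 [29T→29T]: |ω|/ω_in = (1620304/606825)×29/29 = 1620304/606825, sense flips to +
signed output speed (× input speed) = 1620304/606825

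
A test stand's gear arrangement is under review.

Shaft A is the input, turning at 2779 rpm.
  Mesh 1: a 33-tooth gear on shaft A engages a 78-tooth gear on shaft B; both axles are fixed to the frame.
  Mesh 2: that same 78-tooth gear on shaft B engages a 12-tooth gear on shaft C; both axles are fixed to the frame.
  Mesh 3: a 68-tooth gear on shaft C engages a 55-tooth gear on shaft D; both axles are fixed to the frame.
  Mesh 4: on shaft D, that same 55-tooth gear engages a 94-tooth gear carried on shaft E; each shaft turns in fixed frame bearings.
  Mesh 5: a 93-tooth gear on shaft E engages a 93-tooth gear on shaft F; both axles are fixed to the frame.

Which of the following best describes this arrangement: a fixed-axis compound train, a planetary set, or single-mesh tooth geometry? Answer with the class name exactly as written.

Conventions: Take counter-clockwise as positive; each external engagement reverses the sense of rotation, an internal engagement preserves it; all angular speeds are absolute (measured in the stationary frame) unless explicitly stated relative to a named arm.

5-mesh fixed-axis compound train (all bearings frame-fixed)
classification: fixed-axis compound train

fixed-axis compound train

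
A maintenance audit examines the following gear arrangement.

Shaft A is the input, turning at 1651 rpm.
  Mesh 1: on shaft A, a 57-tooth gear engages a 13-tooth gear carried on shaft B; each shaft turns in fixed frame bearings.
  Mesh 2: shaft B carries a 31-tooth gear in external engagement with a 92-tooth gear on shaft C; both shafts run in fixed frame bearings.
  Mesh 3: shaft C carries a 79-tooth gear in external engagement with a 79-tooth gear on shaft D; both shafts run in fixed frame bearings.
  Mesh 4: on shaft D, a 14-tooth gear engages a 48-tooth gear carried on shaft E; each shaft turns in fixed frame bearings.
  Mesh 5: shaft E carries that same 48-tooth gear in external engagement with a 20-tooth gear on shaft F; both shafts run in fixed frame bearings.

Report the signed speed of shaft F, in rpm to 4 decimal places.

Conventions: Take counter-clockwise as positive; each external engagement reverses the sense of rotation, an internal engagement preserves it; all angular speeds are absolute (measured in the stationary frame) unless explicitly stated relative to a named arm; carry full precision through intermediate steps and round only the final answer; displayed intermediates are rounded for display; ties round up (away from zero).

5-mesh fixed-axis compound train (all bearings frame-fixed)
mesh 1 [57T→13T]: ω = 1651.0000×57/13 = 7239.0000 rpm, sense flips to −
mesh 2 [31T→92T]: ω = 7239.0000×31/92 = 2439.2283 rpm, sense flips to +
mesh 3 [79T→79T]: ω = 2439.2283×79/79 = 2439.2283 rpm, sense flips to −
mesh 4 [14T→48T]: ω = 2439.2283×14/48 = 711.4416 rpm, sense flips to +
mesh 5 [48T→20T]: ω = 711.4416×48/20 = 1707.4598 rpm, sense flips to −
signed output speed = -1707.4598 rpm

-1707.4598 rpm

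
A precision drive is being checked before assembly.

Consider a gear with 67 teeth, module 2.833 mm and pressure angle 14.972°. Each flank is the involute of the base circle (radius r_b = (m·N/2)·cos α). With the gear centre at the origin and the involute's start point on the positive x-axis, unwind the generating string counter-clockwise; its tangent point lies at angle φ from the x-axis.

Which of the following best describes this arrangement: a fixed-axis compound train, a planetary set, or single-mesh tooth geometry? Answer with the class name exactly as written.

single-mesh tooth geometry

single-mesh involute tooth geometry (67T wheel at module 2.833)
classification: single-mesh tooth geometry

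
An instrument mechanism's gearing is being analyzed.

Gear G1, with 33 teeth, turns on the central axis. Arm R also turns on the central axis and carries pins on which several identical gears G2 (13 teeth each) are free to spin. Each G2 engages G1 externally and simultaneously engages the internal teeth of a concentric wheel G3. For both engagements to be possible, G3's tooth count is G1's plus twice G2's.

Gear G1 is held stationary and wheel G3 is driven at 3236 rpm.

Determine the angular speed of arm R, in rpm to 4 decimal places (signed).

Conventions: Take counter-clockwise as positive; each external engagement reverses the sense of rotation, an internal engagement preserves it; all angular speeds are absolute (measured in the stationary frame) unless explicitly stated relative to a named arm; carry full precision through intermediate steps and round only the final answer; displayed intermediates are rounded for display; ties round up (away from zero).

+2075.2609 rpm

recognized (axles ride arm R): planetary set, 33/13/59 teeth
normalise by the input: solve with ω_ring = 1, then scale by 3236 rpm
ring teeth: 33 + 2·13 = 59
33(ω_sun−ω_arm) = −59(ω_ring−ω_arm),  ω_sun = 0, ω_ring = 1
33(0−ω_arm) = −59(1−ω_arm)  ⇒  92·ω_arm = 59  ⇒  ω_arm = 59/92
scale: ω_arm = 59/92 × 3236 rpm = +2075.2609 rpm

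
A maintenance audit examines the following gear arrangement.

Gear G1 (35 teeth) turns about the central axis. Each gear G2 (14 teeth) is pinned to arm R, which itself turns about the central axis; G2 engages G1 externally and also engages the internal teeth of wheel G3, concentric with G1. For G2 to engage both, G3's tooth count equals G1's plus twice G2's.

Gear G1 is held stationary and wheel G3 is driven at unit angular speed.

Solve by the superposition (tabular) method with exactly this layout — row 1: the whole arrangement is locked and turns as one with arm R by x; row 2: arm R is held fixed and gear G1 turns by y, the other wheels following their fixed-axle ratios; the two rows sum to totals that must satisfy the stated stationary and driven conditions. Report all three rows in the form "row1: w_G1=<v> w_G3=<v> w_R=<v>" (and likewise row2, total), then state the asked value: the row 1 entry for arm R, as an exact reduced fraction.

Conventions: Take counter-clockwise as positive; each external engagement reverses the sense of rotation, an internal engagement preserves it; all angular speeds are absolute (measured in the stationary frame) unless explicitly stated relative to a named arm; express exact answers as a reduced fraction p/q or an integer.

row1: w_G1=9/14 w_G3=9/14 w_R=9/14
row2: w_G1=-9/14 w_G3=5/14 w_R=0
total: w_G1=0 w_G3=1 w_R=9/14
asked value: 9/14

recognized (axles ride arm R): planetary set, 35/14/63 teeth
superposition row 1 [locked train]: every member turns x
row 2: sun turns y, ring = −(35/63)·y, arm 0
boundary: total ω_sun = x + y = 0 and total ω_ring = x − (35/63)·y = 1  ⇒  y = -9/14, x = 9/14
row 2 ring = −(35/63)·(-9/14) = 5/14
totals (row 1 + row 2): sun 9/14 + (-9/14) = 0, ring 9/14 + 5/14 = 1, arm 9/14 + 0 = 9/14
asked cell (row1, arm) = 9/14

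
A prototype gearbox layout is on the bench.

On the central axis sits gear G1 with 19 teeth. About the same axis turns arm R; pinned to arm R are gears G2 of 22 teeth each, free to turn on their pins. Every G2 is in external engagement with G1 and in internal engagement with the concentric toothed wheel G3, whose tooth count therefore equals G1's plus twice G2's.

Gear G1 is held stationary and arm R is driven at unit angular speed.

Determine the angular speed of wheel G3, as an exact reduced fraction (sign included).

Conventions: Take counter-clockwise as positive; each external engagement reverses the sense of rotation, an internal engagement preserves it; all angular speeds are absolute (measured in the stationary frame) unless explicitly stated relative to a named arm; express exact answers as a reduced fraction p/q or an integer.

planetary set (19T centre, 22T on arm, 63T internal) — Willis relation
ring teeth: 19 + 2·22 = 63
19(ω_sun−ω_arm) = −63(ω_ring−ω_arm),  ω_sun = 0, ω_arm = 1
ω_ring = 1 − (19/63)(0−1) = 82/63
exact speed ratio = 82/63

82/63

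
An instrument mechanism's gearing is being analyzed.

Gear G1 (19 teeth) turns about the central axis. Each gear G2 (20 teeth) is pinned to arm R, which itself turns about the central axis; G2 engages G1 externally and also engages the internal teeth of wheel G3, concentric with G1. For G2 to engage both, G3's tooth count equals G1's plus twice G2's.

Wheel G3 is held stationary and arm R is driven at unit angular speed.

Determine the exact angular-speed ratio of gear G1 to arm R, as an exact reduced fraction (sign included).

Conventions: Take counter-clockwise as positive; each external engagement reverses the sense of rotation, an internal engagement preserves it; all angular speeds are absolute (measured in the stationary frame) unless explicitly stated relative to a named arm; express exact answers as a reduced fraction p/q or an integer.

planetary set (19T centre, 20T on arm, 59T internal) — Willis relation
ring teeth: 19 + 2·20 = 59
19(ω_sun−ω_arm) = −59(ω_ring−ω_arm),  ω_ring = 0, ω_arm = 1
ω_sun = 1 − (59/19)(0−1) = 78/19
ω_out/ω_in = 78/19

78/19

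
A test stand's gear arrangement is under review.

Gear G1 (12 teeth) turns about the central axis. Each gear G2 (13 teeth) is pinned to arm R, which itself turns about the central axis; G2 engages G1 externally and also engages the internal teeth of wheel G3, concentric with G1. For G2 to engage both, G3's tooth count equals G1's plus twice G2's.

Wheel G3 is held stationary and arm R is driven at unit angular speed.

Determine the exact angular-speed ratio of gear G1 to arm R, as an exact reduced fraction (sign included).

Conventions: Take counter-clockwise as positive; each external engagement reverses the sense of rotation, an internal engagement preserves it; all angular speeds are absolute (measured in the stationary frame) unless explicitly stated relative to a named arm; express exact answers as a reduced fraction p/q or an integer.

25/6

topology: planetary set — G1 12T / G2 13T / G3 38T, arm = carrier (Willis)
ring teeth: 12 + 2·13 = 38
12(ω_sun−ω_arm) = −38(ω_ring−ω_arm),  ω_ring = 0, ω_arm = 1
ω_sun = 1 − (38/12)(0−1) = 25/6
ω_out/ω_in = 25/6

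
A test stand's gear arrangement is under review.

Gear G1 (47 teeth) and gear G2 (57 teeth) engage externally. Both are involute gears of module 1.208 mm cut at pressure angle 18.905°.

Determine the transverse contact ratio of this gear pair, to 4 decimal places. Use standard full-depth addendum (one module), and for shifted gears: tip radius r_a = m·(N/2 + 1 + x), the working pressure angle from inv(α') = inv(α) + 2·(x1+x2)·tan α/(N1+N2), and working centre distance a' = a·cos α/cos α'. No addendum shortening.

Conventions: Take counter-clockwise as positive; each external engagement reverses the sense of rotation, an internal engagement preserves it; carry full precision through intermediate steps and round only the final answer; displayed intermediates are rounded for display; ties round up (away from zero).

1.8222

class = single-mesh tooth geometry [involute pair 47T × 57T, m = 1.208]
base radii: r_b1 = 26.856669, r_b2 = 32.570853
tip radii: r_a1 = 29.596000, r_a2 = 35.636000
no profile shift: α' = α, a' = a
action lengths: √(r_a1²−r_b1²) = 12.435536, √(r_a2²−r_b2²) = 14.459046
base pitch p_b = π·m·cos α = 3.590328
CR = (12.435536 + 14.459046 − 62.816000·sin 18.90500°)/3.590328 = 1.822173
contact ratio ≈ 1.8222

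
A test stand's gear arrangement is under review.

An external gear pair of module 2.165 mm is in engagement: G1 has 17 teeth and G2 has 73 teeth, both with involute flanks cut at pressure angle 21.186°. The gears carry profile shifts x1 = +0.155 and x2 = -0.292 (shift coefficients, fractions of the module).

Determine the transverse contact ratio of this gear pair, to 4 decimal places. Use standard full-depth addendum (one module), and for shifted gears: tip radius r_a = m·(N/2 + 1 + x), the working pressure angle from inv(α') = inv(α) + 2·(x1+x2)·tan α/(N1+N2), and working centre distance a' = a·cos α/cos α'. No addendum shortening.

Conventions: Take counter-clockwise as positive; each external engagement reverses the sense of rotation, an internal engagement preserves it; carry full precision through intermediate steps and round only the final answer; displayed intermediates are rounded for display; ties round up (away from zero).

1.5969

class = single-mesh tooth geometry [involute pair 17T × 73T, m = 2.165]
base radii: r_b1 = 17.158714, r_b2 = 73.681538
tip radii: r_a1 = 20.903075, r_a2 = 80.555320
inv(α') = inv(21.186°) + 2·(+0.155-0.292)·tan α/(17+73) = 0.01664790  ⇒  α' = 20.72506°
a' = a·cos α / cos α' = 97.4250·cos 21.186°/cos 20.72506° = 97.125296
action lengths: √(r_a1²−r_b1²) = 11.938051, √(r_a2²−r_b2²) = 32.560567
base pitch p_b = π·m·cos α = 6.341846
CR = (11.938051 + 32.560567 − 97.125296·sin 20.72506°)/6.341846 = 1.596938
contact ratio ≈ 1.5969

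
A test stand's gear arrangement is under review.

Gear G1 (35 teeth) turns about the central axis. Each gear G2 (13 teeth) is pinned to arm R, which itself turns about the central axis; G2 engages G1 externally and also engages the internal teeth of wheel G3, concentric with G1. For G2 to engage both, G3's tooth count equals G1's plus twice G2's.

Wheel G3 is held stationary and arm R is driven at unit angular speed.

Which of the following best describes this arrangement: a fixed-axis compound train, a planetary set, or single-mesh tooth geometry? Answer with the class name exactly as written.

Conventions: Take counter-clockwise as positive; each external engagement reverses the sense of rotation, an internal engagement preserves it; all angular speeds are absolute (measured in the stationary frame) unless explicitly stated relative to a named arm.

class = planetary set [G3 = 35+2·13 = 61; Willis about the carrier]
classification: planetary set

planetary set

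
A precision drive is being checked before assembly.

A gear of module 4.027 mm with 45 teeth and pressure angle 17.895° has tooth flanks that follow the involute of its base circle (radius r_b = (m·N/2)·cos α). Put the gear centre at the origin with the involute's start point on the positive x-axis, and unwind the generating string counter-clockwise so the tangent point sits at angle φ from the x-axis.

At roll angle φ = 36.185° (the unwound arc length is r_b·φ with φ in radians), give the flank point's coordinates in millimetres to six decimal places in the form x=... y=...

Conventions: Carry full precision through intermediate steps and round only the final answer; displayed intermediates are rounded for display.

x=101.742355 y=6.955095

class = single-mesh tooth geometry [base-circle involute, m = 4.027, 45T]
pitch radius r_p = m·N/2 = 4.027·45/2 = 90.607500
base radius r_b = r_p·cos α = 90.607500·cos 17.895° = 86.224020
roll angle φ = 36.185° = 0.63154739 rad
x = r_b·(cos φ + φ·sin φ) = 101.742355
y = r_b·(sin φ − φ·cos φ) = 6.955095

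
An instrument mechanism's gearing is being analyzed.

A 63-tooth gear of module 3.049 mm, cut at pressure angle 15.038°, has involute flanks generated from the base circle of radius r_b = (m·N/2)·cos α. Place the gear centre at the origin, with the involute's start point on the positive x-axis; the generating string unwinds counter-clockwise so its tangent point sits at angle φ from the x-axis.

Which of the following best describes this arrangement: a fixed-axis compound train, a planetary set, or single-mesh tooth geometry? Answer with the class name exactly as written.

single-mesh tooth geometry

topology: single-mesh involute geometry — m = 3.049, N = 63
classification: single-mesh tooth geometry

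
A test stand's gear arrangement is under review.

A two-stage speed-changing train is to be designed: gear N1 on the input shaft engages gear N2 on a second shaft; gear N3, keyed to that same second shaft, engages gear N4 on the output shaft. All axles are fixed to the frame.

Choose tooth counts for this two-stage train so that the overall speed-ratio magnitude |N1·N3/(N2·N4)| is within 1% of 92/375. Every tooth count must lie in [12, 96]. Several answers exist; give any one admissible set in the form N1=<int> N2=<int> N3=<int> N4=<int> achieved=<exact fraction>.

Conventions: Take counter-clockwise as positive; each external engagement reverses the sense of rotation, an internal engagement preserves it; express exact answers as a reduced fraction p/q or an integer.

N1=12 N2=15 N3=23 N4=75 achieved=92/375

class = fixed-axis compound train [2-stage, 92/375 wanted]
target = 92/375 in lowest terms: an exact hit needs N1·N3 = k·92 and N2·N4 = k·375 for one integer k, every count in [12, 96]; additionally prefer no 1:1 stage (N1 ≠ N2, N3 ≠ N4)
k = 1…2: no 1:1-free in-range split of k·92 and k·375 into factor pairs; take k = 3
k = 3: N1·N3 = 276 = 12·23, N2·N4 = 1125 = 15·75
achieved = 12·23/(15·75) = 92/375; |achieved − target| = 0 ≤ 23/9375 ✓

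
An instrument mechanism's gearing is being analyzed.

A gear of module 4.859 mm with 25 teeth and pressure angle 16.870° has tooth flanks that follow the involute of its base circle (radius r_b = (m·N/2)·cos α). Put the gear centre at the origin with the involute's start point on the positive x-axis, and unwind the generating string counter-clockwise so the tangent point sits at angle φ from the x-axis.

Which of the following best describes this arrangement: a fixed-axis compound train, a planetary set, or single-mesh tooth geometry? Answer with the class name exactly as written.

single-mesh tooth geometry

class = single-mesh tooth geometry [base-circle involute, m = 4.859, 25T]
classification: single-mesh tooth geometry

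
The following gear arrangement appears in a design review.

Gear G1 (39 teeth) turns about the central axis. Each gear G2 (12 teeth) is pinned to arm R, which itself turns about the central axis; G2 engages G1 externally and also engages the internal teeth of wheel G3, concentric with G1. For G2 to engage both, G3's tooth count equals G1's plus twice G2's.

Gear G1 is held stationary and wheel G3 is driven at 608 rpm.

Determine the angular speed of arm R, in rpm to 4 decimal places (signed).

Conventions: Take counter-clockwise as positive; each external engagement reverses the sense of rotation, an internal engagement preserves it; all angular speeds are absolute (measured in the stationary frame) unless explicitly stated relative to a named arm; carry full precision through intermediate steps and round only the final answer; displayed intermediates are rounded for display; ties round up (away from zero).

class = planetary set [G3 = 39+2·12 = 63; Willis about the carrier]
normalise by the input: solve with ω_ring = 1, then scale by 608 rpm
ring teeth: 39 + 2·12 = 63
39(ω_sun−ω_arm) = −63(ω_ring−ω_arm),  ω_sun = 0, ω_ring = 1
39(0−ω_arm) = −63(1−ω_arm)  ⇒  102·ω_arm = 63  ⇒  ω_arm = 21/34
scale: ω_arm = 21/34 × 608 rpm = +375.5294 rpm

+375.5294 rpm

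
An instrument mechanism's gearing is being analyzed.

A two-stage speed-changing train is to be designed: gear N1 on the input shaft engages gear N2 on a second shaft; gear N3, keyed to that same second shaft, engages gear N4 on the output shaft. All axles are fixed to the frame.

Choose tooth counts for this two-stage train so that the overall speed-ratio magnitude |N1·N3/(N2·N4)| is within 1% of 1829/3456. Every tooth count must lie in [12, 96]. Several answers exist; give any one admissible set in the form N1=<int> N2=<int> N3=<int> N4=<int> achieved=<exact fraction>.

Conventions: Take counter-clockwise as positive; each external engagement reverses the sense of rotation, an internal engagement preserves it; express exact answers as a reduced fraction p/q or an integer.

N1=31 N2=36 N3=59 N4=96 achieved=1829/3456

2-stage fixed-axis compound train for ratio 1829/3456
target = 1829/3456 in lowest terms: an exact hit needs N1·N3 = k·1829 and N2·N4 = k·3456 for one integer k, every count in [12, 96]; additionally prefer no 1:1 stage (N1 ≠ N2, N3 ≠ N4)
k = 1: N1·N3 = 1829 = 31·59, N2·N4 = 3456 = 36·96
achieved = 31·59/(36·96) = 1829/3456; |achieved − target| = 0 ≤ 1829/345600 ✓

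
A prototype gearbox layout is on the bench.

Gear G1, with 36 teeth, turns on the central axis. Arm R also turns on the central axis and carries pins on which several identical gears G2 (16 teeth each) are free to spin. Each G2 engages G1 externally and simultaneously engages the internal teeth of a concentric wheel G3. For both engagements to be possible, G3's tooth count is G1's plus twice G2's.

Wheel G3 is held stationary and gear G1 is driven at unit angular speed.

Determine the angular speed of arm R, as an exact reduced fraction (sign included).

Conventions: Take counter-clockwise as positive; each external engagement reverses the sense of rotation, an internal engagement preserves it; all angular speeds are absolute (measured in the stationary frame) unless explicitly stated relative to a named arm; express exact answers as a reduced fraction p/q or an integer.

9/26

planetary set (36T centre, 16T on arm, 68T internal) — Willis relation
ring teeth: 36 + 2·16 = 68
36(ω_sun−ω_arm) = −68(ω_ring−ω_arm),  ω_ring = 0, ω_sun = 1
36(1−ω_arm) = −68(0−ω_arm)  ⇒  104·ω_arm = 36  ⇒  ω_arm = 9/26
exact speed ratio = 9/26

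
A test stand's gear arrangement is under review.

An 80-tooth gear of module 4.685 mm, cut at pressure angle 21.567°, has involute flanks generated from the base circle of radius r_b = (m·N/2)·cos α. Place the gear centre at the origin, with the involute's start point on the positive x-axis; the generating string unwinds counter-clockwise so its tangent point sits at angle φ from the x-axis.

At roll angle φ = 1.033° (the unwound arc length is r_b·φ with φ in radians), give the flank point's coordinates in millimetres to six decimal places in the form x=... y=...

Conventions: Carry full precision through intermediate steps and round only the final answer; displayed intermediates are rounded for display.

x=174.308141 y=0.000340

topology: single-mesh involute geometry — m = 4.685, N = 80
pitch radius r_p = m·N/2 = 4.685·80/2 = 187.400000
base radius r_b = r_p·cos α = 187.400000·cos 21.567° = 174.279818
roll angle φ = 1.033° = 0.01802925 rad
x = r_b·(cos φ + φ·sin φ) = 174.308141
y = r_b·(sin φ − φ·cos φ) = 0.000340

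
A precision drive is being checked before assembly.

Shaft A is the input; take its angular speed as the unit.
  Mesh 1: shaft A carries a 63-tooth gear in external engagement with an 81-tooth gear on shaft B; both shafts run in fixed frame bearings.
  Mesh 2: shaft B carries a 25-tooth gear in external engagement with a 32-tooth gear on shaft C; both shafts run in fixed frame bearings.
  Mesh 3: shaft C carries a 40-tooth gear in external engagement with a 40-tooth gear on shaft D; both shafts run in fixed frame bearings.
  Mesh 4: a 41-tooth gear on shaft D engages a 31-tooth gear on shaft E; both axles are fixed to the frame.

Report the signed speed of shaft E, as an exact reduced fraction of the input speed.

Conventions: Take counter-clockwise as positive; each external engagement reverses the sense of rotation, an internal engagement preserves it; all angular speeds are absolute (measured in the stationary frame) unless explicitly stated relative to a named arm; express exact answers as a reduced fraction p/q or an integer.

7175/8928

4-mesh fixed-axis compound train (all bearings frame-fixed)
mesh 1 [63T→81T]: |ω|/ω_in = 1×63/81 = 7/9, sense flips to −
mesh 2 [25T→32T]: |ω|/ω_in = (7/9)×25/32 = 175/288, sense flips to +
mesh 3 [40T→40T]: |ω|/ω_in = (175/288)×40/40 = 175/288, sense flips to −
mesh 4 [41T→31T]: |ω|/ω_in = (175/288)×41/31 = 7175/8928, sense flips to +
signed output speed (× input speed) = 7175/8928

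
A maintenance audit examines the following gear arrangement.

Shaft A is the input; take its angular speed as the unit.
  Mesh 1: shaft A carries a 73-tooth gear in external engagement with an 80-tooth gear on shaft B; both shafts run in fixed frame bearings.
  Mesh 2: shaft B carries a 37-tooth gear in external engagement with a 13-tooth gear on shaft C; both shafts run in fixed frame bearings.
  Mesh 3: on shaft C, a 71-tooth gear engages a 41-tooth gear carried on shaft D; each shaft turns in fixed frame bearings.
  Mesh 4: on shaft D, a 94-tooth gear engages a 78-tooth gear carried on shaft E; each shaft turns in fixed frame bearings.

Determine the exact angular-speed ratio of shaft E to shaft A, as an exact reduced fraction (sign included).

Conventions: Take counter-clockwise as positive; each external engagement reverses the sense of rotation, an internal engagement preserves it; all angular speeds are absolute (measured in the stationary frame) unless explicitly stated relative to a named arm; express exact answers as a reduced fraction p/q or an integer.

class = fixed-axis compound train [4 meshes; 4 ratios multiply, 4 sense flips]
mesh 1 [73T→80T]: running ratio 73/80, sense −
mesh 2 [37T→13T]: running ratio 2701/1040, sense +
mesh 3 [71T→41T]: running ratio 191771/42640, sense −
mesh 4 [94T→78T]: running ratio 9013237/1662960, sense +
ω_out/ω_in = 9013237/1662960

9013237/1662960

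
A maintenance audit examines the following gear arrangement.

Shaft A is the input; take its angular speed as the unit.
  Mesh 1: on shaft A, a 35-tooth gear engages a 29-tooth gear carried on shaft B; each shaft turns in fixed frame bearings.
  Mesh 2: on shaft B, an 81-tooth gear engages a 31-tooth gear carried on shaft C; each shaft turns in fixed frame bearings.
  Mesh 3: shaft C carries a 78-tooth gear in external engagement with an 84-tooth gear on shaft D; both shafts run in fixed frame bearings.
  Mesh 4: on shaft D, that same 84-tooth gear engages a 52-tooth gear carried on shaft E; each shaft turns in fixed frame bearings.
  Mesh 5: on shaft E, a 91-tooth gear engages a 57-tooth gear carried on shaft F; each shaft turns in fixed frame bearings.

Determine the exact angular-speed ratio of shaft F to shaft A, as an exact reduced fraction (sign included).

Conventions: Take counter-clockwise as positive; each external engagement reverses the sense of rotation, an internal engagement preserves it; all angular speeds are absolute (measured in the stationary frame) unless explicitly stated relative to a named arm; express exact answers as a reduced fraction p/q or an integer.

class = fixed-axis compound train [5 meshes; 5 ratios multiply, 5 sense flips]
mesh 1 [35T→29T]: running ratio 35/29, sense −
mesh 2 [81T→31T]: running ratio 2835/899, sense +
mesh 3 [78T→84T]: running ratio 5265/1798, sense −
mesh 4 [84T→52T]: running ratio 8505/1798, sense +
mesh 5 [91T→57T]: running ratio 257985/34162, sense −
ω_out/ω_in = -257985/34162

-257985/34162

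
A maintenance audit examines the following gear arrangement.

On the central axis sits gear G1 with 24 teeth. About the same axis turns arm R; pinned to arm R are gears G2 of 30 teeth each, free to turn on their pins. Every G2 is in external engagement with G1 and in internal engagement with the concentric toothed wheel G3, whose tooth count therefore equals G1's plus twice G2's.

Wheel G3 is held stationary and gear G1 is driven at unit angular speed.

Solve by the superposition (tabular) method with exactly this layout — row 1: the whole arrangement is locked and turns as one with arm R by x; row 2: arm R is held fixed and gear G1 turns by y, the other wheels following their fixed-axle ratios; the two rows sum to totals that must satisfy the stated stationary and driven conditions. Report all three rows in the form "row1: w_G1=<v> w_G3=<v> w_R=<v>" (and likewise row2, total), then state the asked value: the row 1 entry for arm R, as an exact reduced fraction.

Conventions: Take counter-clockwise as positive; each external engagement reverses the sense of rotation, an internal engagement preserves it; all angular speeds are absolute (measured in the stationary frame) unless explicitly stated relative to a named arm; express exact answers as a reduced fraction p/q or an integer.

row1: w_G1=2/9 w_G3=2/9 w_R=2/9
row2: w_G1=7/9 w_G3=-2/9 w_R=0
total: w_G1=1 w_G3=0 w_R=2/9
asked value: 2/9

topology: planetary set — G1 24T / G2 30T / G3 84T, arm = carrier (Willis)
row 1: whole set turns with the arm by x
row 2 — arm fixed, fixed-axis ratios: sun y, ring −(24/84)·y, arm 0
boundary: total ω_ring = x − (24/84)·y = 0 and total ω_sun = x + y = 1  ⇒  y = 7/9, x = 2/9
row 2 ring = −(24/84)·7/9 = -2/9
totals (row 1 + row 2): sun 2/9 + 7/9 = 1, ring 2/9 + (-2/9) = 0, arm 2/9 + 0 = 2/9
asked cell (row1, arm) = 2/9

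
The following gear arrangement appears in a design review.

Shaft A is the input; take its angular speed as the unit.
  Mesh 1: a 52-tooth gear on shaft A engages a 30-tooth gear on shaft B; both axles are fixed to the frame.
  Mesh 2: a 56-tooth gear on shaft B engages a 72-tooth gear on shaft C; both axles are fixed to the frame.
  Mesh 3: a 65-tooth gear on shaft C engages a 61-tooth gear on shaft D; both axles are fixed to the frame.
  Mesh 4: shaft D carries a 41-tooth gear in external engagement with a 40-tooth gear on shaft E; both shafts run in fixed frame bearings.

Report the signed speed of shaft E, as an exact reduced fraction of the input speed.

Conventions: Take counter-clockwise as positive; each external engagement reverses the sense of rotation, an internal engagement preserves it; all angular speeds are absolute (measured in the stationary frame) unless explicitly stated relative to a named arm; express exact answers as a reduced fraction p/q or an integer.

4-mesh fixed-axis compound train (all bearings frame-fixed)
mesh 1 [52T→30T]: |ω|/ω_in = 1×52/30 = 26/15, sense flips to −
mesh 2 [56T→72T]: |ω|/ω_in = (26/15)×56/72 = 182/135, sense flips to +
mesh 3 [65T→61T]: |ω|/ω_in = (182/135)×65/61 = 2366/1647, sense flips to −
mesh 4 [41T→40T]: |ω|/ω_in = (2366/1647)×41/40 = 48503/32940, sense flips to +
signed output speed (× input speed) = 48503/32940

48503/32940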